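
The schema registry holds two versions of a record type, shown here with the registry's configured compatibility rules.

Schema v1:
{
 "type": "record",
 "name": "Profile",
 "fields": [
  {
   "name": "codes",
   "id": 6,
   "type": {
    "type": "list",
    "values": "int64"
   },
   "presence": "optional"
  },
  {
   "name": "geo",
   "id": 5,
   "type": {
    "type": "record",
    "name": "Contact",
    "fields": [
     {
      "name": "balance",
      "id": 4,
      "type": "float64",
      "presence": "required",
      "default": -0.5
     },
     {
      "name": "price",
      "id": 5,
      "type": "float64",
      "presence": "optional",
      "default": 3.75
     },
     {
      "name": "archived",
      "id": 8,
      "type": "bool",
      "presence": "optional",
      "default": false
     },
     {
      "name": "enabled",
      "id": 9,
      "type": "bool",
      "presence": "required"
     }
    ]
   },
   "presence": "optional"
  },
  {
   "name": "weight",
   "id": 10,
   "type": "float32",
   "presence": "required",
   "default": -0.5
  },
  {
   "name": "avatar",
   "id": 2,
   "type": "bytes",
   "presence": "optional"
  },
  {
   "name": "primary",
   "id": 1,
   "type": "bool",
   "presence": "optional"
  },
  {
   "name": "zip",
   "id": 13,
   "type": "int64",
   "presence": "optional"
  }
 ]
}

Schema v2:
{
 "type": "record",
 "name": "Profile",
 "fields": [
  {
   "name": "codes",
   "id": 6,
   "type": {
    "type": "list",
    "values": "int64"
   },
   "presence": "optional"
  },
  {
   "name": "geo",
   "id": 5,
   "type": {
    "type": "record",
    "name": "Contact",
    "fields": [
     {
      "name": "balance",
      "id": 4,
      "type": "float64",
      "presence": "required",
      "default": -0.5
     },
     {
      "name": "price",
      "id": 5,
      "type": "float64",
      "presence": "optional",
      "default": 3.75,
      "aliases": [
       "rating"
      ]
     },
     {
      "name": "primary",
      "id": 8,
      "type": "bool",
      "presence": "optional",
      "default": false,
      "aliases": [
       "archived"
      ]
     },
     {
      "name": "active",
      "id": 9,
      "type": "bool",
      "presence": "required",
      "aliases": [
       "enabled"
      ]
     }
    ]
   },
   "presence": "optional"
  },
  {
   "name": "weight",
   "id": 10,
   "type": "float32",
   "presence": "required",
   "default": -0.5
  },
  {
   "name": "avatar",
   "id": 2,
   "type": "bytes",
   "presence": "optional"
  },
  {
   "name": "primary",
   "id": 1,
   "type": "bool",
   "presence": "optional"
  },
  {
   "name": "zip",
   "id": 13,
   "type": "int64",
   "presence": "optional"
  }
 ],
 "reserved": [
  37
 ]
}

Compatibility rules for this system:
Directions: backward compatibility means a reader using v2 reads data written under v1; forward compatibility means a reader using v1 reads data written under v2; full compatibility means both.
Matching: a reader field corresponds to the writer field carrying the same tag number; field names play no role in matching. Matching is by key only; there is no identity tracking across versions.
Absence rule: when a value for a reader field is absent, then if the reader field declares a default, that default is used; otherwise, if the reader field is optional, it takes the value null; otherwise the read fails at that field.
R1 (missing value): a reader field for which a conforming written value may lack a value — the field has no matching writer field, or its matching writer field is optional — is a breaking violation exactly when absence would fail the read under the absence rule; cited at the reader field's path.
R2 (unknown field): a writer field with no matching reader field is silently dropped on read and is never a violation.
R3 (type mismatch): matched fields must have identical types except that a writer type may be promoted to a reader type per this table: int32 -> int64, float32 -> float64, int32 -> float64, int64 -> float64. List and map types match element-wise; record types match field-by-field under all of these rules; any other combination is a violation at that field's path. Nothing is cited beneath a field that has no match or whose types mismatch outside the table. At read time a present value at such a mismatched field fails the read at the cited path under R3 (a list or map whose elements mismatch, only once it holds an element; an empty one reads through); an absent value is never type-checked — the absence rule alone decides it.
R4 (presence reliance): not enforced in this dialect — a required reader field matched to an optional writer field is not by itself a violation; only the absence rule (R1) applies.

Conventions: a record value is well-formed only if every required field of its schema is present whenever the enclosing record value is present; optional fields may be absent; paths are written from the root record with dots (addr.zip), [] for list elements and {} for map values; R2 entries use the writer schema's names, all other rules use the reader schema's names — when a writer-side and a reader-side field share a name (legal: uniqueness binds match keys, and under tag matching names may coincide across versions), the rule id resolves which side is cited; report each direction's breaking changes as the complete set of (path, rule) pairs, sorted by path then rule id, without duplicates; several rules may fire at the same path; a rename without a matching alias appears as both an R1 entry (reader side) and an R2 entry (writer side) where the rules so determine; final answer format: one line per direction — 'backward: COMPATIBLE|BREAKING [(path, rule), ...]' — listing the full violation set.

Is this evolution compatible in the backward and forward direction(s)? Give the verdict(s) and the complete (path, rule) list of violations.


the writer's type comes first in each Profile pair
checking backward for Profile: reader v2 against writer v1:
  writer optional, list<int64> -> list<int64>: reader codes maps from writer codes
  writer optional, Contact -> Contact: reader geo maps from writer geo
  writer required, float32 -> float32: reader weight maps from writer weight
  writer optional, bytes -> bytes: reader avatar maps from writer avatar
  writer optional, bool -> bool: reader primary maps from writer primary
  writer optional, int64 -> int64: reader zip maps from writer zip
  writer required, float64 -> float64: reader geo.balance maps from writer geo.balance
  writer optional, float64 -> float64: reader geo.price maps from writer geo.price
  writer optional, bool -> bool: reader geo.primary maps from writer geo.archived
  writer required, bool -> bool: reader geo.active maps from writer geo.enabled
  nothing fires on Profile: backward is COMPATIBLE
checking forward for Profile: reader v1 against writer v2:
  writer optional, list<int64> -> list<int64>: reader codes maps from writer codes
  writer optional, Contact -> Contact: reader geo maps from writer geo
  writer required, float32 -> float32: reader weight maps from writer weight
  writer optional, bytes -> bytes: reader avatar maps from writer avatar
  writer optional, bool -> bool: reader primary maps from writer primary
  writer optional, int64 -> int64: reader zip maps from writer zip
  writer required, float64 -> float64: reader geo.balance maps from writer geo.balance
  writer optional, float64 -> float64: reader geo.price maps from writer geo.price
  writer optional, bool -> bool: reader geo.archived maps from writer geo.primary
  writer required, bool -> bool: reader geo.enabled maps from writer geo.active
  nothing fires on Profile: forward is COMPATIBLE

backward: COMPATIBLE []; forward: COMPATIBLE []


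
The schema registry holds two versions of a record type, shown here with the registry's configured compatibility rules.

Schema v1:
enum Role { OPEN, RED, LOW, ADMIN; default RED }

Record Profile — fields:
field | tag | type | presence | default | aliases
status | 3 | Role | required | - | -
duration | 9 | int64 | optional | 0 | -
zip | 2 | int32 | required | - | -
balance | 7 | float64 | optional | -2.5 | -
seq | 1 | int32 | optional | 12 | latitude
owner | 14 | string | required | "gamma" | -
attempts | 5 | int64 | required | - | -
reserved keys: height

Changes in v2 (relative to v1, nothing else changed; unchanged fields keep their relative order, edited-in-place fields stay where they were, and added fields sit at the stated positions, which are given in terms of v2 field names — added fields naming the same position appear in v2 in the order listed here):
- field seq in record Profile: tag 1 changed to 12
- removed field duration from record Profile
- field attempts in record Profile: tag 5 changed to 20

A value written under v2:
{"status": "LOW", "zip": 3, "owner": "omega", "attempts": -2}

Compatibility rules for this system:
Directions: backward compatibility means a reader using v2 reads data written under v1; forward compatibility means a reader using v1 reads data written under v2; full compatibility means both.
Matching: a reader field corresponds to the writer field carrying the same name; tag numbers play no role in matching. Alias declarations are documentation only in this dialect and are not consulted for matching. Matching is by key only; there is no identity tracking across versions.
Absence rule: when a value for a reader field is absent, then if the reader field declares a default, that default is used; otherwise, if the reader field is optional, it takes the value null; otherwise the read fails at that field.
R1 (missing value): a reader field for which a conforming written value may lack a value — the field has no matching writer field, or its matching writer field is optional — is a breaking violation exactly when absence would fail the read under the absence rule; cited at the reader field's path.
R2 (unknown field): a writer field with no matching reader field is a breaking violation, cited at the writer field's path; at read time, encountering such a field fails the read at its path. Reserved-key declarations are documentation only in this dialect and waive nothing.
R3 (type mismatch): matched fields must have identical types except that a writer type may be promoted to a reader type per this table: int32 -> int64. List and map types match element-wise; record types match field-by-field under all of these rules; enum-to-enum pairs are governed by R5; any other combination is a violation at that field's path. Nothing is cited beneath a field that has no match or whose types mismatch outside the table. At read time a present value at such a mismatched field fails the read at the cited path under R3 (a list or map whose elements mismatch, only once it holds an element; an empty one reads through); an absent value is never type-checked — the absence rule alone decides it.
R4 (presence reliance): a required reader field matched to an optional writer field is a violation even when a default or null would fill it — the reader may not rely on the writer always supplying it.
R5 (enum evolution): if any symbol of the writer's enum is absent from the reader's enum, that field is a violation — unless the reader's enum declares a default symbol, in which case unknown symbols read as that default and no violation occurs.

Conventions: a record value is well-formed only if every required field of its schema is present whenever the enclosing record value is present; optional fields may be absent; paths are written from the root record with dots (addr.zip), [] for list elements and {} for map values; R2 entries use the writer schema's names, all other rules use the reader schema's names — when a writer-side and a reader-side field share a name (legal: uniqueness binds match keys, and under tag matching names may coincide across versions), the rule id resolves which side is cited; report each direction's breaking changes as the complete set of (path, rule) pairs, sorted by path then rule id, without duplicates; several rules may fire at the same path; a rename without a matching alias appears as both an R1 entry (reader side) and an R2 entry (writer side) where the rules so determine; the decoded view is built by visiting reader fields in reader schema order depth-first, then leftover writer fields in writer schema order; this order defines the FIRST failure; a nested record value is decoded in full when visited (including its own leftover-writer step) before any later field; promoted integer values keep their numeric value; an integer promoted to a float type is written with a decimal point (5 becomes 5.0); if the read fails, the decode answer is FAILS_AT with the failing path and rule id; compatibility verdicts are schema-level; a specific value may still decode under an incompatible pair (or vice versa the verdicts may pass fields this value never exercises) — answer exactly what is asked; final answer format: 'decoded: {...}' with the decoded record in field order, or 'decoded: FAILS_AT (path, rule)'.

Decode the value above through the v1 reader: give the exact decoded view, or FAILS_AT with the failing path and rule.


in Profile below, arrows point writer -> reader
decode (reader v1):
  status := "LOW"
  duration := 0 (absent -> default)
  zip := 3
  balance := -2.5 (absent -> default)
  seq := 12 (absent -> default)
  owner := "omega"
  attempts := -2
  => decoded: {"status": "LOW", "duration": 0, "zip": 3, "balance": -2.5, "seq": 12, "owner": "omega", "attempts": -2}
checking off the Profile differences that do not matter here:
  field seq in record Profile: tag 1 changed to 12 -> no rule fires on it and the decoded Profile view is identical with or without it
  removed field duration from record Profile -> schema-level compatibility only; this Profile value's decode is unchanged
  field attempts in record Profile: tag 5 changed to 20 -> no rule fires on it and the decoded Profile view is identical with or without it

decoded: {"status": "LOW", "duration": 0, "zip": 3, "balance": -2.5, "seq": 12, "owner": "omega", "attempts": -2}


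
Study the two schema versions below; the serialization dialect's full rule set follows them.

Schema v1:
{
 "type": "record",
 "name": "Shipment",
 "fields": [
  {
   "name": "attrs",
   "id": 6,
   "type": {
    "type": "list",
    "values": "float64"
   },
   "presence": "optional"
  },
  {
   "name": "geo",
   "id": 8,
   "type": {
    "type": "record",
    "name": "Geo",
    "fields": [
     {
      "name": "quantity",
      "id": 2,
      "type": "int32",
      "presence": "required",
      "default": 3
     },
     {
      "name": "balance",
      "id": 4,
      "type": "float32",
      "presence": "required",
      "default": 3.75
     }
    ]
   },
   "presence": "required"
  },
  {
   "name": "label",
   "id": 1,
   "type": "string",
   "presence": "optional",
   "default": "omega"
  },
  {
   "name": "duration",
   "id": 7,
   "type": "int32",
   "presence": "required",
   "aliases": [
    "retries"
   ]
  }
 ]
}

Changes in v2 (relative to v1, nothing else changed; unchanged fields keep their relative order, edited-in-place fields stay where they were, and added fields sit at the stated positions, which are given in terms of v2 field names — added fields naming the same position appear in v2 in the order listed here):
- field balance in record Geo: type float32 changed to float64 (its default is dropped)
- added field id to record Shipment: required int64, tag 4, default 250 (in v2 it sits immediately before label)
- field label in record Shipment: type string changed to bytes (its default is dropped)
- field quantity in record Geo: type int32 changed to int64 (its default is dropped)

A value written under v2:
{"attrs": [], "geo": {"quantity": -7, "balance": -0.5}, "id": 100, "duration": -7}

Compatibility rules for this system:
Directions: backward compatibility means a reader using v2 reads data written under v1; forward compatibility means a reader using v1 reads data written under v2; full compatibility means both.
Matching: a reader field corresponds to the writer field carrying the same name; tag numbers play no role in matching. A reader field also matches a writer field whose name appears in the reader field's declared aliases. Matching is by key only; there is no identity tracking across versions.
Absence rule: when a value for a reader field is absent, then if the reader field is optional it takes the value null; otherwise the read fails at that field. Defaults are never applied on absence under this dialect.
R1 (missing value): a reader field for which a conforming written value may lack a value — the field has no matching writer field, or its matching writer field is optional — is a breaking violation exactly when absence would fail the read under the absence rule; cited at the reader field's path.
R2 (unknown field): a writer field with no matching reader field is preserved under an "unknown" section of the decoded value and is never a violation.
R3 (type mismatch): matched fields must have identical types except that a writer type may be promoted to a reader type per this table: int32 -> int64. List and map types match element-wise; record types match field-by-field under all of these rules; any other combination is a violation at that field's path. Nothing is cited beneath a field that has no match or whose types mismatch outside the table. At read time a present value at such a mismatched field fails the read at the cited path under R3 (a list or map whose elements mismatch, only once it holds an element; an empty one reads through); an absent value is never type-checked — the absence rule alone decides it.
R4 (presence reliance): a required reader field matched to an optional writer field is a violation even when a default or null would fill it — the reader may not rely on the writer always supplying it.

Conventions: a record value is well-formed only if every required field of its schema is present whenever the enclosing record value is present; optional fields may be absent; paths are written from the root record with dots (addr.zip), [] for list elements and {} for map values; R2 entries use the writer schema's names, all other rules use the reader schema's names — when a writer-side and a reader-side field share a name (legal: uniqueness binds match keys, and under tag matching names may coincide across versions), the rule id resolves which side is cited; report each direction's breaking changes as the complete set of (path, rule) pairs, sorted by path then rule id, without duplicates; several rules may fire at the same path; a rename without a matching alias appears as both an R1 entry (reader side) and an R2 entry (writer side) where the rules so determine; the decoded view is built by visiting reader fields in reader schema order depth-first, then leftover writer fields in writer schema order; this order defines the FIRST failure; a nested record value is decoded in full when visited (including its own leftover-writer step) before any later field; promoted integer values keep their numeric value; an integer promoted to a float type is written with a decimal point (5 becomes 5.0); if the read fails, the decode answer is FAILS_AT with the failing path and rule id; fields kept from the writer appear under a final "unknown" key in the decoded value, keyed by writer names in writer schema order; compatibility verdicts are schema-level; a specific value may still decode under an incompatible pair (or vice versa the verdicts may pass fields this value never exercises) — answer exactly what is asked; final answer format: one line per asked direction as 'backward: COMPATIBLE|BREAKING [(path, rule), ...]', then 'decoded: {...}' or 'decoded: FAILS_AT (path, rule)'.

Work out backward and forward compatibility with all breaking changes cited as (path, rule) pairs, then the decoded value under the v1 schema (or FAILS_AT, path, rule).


backward: BREAKING [(geo.balance, R3), (id, R1), (label, R3)]; forward: BREAKING [(geo.balance, R3), (geo.quantity, R3), (label, R3)]; decoded: FAILS_AT (geo.quantity, R3)

the writer's type comes first in each Shipment pair
checking backward for Shipment: reader v2 against writer v1:
  attrs: list<float64> -> list<float64>, writer optional; from attrs
  geo: Geo -> Geo, writer required; from geo
  id: no writer match
  label: string -> bytes, writer optional; from label
  duration: int32 -> int32, writer required; from duration
  geo.quantity: int32 -> int64, writer required; from geo.quantity
  geo.balance: float32 -> float64, writer required; from geo.balance
  R3 fires at geo.balance
  R1 fires at id
  R3 fires at label
  => backward: BREAKING (3)
checking forward for Shipment: reader v1 against writer v2:
  attrs: list<float64> -> list<float64>, writer optional; from attrs
  geo: Geo -> Geo, writer required; from geo
  label: bytes -> string, writer optional; from label
  duration: int32 -> int32, writer required; from duration
  writer id: unknown to reader
  geo.quantity: int64 -> int32, writer required; from geo.quantity
  geo.balance: float64 -> float32, writer required; from geo.balance
  R3 fires at geo.balance
  R3 fires at geo.quantity
  R3 fires at label
  => forward: BREAKING (3)
decode walk for Shipment under reader schema v1:
  attrs := []
  read fails at geo.quantity under R3
  => FAILS_AT (geo.quantity, R3)


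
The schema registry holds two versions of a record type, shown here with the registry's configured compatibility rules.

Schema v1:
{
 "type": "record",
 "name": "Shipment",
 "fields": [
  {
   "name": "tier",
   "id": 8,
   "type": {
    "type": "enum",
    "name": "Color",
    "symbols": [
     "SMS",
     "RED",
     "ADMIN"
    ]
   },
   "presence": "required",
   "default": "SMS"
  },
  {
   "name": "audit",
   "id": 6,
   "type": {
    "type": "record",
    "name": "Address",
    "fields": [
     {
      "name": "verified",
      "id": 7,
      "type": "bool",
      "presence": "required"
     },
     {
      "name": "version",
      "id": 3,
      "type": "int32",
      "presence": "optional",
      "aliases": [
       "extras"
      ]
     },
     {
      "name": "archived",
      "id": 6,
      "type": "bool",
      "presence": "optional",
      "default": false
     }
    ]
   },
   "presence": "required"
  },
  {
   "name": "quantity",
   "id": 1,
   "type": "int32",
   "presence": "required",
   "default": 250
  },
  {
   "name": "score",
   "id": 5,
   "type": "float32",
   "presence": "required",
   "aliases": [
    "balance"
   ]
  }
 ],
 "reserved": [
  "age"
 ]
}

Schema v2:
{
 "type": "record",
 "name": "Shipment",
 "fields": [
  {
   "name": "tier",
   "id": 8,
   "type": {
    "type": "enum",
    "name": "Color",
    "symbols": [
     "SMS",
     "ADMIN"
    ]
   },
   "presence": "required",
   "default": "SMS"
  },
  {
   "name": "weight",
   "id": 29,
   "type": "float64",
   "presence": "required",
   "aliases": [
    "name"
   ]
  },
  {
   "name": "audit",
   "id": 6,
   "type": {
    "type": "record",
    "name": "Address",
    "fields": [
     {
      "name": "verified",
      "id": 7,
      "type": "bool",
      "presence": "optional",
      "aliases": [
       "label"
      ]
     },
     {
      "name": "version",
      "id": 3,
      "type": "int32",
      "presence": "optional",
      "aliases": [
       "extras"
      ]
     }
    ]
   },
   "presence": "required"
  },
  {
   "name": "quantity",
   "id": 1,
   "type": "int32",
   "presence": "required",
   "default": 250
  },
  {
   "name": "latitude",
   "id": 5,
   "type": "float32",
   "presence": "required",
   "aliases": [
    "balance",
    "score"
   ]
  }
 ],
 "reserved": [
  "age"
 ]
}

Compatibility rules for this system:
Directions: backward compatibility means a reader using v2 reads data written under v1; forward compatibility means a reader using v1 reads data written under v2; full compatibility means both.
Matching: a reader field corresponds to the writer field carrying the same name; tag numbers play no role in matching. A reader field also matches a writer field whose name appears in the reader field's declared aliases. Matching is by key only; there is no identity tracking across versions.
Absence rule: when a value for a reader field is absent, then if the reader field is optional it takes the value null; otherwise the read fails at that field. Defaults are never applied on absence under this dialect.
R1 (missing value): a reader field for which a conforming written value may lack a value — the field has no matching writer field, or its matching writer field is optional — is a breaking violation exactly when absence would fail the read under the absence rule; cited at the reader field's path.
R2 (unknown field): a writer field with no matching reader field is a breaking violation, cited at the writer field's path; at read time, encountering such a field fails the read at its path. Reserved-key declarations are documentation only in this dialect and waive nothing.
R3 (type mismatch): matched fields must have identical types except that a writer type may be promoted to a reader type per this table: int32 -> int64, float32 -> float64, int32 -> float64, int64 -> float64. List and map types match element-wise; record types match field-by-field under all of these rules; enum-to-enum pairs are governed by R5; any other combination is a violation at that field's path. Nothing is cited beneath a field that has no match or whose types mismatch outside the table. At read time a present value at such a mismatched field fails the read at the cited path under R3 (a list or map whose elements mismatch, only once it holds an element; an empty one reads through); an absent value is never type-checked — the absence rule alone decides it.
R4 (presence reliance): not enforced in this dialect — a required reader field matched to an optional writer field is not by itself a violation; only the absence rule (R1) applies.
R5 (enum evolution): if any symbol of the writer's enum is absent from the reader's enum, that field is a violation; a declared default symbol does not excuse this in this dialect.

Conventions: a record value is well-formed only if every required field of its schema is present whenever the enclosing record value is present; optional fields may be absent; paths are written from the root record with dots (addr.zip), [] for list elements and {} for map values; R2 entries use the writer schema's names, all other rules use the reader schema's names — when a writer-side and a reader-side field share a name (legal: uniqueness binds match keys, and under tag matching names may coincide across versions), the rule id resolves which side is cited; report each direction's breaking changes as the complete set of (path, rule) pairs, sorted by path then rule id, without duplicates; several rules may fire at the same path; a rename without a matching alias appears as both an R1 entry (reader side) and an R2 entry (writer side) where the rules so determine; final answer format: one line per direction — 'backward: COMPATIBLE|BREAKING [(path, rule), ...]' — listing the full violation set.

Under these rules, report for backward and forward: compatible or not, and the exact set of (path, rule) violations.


backward: BREAKING [(audit.archived, R2), (tier, R5), (weight, R1)]; forward: BREAKING [(audit.verified, R1), (latitude, R2), (score, R1), (weight, R2)]

arrows below run writer -> reader for Shipment
checking backward for Shipment: reader v2 against writer v1:
  Color -> Color, writer required: tier aligns to tier
  weight has no writer counterpart
  Address -> Address, writer required: audit aligns to audit
  int32 -> int32, writer required: quantity aligns to quantity
  float32 -> float32, writer required: latitude aligns to score
  bool -> bool, writer required: audit.verified aligns to audit.verified
  int32 -> int32, writer optional: audit.version aligns to audit.version
  writer field audit.archived has no reader counterpart
  breaking: (audit.archived, R2)
  breaking: (tier, R5)
  breaking: (weight, R1)
  backward on Shipment therefore BREAKING (3)
checking forward for Shipment: reader v1 against writer v2:
  Color -> Color, writer required: tier aligns to tier
  Address -> Address, writer required: audit aligns to audit
  int32 -> int32, writer required: quantity aligns to quantity
  score has no writer counterpart
  writer field weight has no reader counterpart
  writer field latitude has no reader counterpart
  bool -> bool, writer optional: audit.verified aligns to audit.verified
  int32 -> int32, writer optional: audit.version aligns to audit.version
  audit.archived has no writer counterpart
  breaking: (audit.verified, R1)
  breaking: (latitude, R2)
  breaking: (score, R1)
  breaking: (weight, R2)
  forward on Shipment therefore BREAKING (4)


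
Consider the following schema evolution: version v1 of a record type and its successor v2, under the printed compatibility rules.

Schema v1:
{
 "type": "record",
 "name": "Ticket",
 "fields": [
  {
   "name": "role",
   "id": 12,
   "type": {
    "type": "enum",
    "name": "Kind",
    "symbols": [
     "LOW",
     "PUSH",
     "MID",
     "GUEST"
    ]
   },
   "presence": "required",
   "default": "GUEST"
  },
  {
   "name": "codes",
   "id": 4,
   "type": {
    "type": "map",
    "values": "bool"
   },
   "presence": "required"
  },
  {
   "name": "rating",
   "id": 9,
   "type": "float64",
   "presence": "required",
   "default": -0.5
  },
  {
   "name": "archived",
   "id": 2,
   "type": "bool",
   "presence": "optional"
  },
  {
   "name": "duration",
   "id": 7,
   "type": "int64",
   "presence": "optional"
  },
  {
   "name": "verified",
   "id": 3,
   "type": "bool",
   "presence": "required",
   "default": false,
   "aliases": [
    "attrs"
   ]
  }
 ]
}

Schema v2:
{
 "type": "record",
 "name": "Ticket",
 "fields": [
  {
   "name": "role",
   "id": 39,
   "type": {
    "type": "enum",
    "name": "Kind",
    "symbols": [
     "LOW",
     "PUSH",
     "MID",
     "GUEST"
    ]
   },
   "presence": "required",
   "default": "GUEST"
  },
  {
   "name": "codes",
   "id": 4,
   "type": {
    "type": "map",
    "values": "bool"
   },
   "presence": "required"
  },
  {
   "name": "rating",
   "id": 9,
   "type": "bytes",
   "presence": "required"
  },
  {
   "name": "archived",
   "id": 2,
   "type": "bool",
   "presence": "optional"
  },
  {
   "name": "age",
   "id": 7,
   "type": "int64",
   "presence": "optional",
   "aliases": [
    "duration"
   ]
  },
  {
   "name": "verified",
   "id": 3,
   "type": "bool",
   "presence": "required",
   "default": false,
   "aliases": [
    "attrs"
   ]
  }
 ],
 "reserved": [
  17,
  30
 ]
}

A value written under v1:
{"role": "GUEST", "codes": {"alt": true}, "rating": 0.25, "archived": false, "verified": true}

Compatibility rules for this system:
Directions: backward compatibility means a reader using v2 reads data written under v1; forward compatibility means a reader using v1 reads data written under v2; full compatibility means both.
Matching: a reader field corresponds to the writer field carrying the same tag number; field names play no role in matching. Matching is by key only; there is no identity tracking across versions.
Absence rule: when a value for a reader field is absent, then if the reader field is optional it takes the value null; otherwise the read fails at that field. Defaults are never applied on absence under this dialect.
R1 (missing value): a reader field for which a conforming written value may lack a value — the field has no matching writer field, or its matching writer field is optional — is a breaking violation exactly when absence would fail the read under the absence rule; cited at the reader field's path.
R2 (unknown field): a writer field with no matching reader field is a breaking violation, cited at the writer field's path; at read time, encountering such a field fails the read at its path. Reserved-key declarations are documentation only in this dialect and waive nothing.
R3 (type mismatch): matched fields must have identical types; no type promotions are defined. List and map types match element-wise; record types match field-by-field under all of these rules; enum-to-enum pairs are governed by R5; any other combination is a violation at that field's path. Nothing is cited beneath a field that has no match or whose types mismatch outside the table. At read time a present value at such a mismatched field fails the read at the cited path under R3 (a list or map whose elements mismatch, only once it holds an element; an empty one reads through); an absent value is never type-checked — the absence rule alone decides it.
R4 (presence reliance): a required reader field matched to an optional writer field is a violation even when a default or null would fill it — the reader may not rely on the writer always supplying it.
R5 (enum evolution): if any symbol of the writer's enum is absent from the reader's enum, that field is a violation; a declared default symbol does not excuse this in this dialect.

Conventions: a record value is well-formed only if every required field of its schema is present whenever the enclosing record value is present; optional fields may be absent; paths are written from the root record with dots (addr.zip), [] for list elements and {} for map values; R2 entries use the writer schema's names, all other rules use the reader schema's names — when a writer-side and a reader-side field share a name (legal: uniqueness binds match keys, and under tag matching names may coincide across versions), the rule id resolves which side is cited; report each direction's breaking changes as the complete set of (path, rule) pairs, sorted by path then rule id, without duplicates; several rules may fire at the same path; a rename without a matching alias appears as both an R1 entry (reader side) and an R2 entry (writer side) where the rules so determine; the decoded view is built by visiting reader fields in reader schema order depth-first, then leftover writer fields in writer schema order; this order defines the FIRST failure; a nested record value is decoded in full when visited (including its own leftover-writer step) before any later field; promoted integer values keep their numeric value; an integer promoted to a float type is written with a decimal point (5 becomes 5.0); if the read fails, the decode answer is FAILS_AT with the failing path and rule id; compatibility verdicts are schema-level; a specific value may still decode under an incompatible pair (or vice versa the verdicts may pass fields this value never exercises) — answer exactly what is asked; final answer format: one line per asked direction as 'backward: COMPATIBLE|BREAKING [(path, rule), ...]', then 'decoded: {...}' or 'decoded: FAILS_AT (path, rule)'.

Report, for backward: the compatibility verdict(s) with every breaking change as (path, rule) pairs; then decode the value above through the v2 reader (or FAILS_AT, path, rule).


backward: BREAKING [(rating, R3), (role, R1), (role, R2)]; decoded: FAILS_AT (role, R1)

each type pair in Ticket: writer, then reader
backward pass over Ticket, reader schema v2, writer schema v1:
  role: no writer-side match
  map<string, bool> -> map<string, bool>, writer required: codes aligns to codes
  float64 -> bytes, writer required: rating aligns to rating
  bool -> bool, writer optional: archived aligns to archived
  int64 -> int64, writer optional: age aligns to duration
  bool -> bool, writer required: verified aligns to verified
  writer role: unknown to reader
  R3 fires at rating
  R1 fires at role
  R2 fires at role
  => 3 violation(s): backward is BREAKING for Ticket
decoding the Ticket value with the v2 reader:
  read fails at role under R1 (no fill)
  => FAILS_AT (role, R1)
remaining Ticket differences; none change what is asked:
  renamed field duration to age in record Ticket (alias duration declared on the renamed field) -> inert for the asked Ticket verdict: nothing fires


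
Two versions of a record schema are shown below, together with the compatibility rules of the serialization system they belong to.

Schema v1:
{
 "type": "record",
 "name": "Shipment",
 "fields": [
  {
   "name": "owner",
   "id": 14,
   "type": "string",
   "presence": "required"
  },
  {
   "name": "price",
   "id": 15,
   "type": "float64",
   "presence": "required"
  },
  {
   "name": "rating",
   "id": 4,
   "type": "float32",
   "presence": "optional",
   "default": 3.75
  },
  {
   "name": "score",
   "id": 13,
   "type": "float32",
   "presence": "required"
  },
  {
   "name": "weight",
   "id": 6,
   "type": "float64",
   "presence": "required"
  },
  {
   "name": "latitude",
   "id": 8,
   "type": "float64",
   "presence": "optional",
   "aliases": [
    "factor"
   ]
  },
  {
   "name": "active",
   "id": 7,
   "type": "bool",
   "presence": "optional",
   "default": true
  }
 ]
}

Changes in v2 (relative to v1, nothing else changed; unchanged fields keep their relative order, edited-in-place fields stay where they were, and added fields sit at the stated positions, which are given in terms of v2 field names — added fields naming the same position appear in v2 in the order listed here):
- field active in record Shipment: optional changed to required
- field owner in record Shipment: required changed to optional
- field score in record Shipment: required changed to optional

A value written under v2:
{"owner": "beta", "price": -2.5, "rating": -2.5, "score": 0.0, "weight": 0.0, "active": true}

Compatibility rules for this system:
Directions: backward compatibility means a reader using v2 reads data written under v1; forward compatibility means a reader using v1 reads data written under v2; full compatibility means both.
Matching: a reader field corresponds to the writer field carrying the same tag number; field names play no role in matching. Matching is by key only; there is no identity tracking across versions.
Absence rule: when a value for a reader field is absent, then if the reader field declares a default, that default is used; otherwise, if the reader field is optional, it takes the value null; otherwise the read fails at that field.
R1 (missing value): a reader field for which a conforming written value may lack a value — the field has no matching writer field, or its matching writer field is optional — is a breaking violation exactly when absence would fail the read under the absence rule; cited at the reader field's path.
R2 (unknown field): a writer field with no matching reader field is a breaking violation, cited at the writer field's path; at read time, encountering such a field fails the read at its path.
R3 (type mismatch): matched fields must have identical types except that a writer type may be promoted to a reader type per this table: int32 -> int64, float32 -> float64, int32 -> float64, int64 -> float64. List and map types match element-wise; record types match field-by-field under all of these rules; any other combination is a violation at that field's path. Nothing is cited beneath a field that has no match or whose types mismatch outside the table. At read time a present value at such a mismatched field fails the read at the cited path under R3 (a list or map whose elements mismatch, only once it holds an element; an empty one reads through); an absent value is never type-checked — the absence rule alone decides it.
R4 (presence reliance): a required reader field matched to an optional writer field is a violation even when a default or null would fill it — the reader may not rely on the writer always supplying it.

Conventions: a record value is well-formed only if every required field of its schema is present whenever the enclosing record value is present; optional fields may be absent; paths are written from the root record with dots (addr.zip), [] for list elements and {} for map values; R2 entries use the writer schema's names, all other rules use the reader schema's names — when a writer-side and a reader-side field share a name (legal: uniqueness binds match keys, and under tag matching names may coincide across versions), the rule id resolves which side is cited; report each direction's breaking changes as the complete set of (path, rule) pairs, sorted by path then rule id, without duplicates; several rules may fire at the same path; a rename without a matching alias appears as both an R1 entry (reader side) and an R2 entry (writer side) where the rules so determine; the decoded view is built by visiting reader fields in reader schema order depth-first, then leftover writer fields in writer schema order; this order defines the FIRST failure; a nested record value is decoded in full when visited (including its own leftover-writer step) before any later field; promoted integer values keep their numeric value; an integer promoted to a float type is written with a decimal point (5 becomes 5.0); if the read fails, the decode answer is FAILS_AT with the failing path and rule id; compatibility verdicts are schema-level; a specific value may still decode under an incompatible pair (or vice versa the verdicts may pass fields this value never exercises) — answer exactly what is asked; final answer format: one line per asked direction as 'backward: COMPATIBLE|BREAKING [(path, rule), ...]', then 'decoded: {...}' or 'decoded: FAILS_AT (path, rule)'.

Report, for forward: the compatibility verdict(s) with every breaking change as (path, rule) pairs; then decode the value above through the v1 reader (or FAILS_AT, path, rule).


forward: BREAKING [(owner, R1), (owner, R4), (score, R1), (score, R4)]; decoded: {"owner": "beta", "price": -2.5, "rating": -2.5, "score": 0.0, "weight": 0.0, "latitude": null, "active": true}

arrows below run writer -> reader for Shipment
forward analysis of Shipment with v1 as reader and v2 as writer:
  string -> string, writer optional: owner aligns to owner
  float64 -> float64, writer required: price aligns to price
  float32 -> float32, writer optional: rating aligns to rating
  float32 -> float32, writer optional: score aligns to score
  float64 -> float64, writer required: weight aligns to weight
  float64 -> float64, writer optional: latitude aligns to latitude
  bool -> bool, writer required: active aligns to active
  rule R1 violated at owner
  rule R4 violated at owner
  rule R1 violated at score
  rule R4 violated at score
  => forward verdict for Shipment: BREAKING, 4 violation(s)
decode walk for Shipment under reader schema v1:
  owner := "beta"
  price := -2.5
  rating := -2.5
  score := 0.0
  weight := 0.0
  latitude := null (not supplied -> null)
  active := true
  => decoded: {"owner": "beta", "price": -2.5, "rating": -2.5, "score": 0.0, "weight": 0.0, "latitude": null, "active": true}
remaining Shipment differences; none change what is asked:
  field active in record Shipment: optional changed to required -> its effect on Shipment is confined to the backward direction, not asked
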